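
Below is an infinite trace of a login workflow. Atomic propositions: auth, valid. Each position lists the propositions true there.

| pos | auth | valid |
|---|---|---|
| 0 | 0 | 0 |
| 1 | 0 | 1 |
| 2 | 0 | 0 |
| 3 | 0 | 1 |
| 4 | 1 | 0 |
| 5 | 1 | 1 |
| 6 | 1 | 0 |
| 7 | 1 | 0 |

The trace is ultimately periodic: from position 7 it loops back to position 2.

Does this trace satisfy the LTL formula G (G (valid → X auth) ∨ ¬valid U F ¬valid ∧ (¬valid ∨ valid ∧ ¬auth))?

Yes

G (valid → X auth) ∨ ¬valid U F ¬valid ∧ (¬valid ∨ valid ∧ ¬auth) holds at every position 0..7, and those are all positions ever visited, so G (G (valid → X auth) ∨ ¬valid U F ¬valid ∧ (¬valid ∨ valid ∧ ¬auth)) holds.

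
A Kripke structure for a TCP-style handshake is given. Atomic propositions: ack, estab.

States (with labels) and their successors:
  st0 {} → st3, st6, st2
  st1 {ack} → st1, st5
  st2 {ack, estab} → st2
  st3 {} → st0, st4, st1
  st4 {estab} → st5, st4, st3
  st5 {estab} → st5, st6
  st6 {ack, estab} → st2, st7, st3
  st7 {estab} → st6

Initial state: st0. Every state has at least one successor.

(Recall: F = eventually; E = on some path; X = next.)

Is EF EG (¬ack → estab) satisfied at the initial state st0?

Yes

States satisfying EG (¬ack → estab): {st1, st2, st4, st5, st6, st7}.
States satisfying EF EG (¬ack → estab): {st0, st1, st2, st3, st4, st5, st6, st7}.
Some path from st0 reaches a state where EG (¬ack → estab) holds.
st0 ∈ Sat(EF EG (¬ack → estab)).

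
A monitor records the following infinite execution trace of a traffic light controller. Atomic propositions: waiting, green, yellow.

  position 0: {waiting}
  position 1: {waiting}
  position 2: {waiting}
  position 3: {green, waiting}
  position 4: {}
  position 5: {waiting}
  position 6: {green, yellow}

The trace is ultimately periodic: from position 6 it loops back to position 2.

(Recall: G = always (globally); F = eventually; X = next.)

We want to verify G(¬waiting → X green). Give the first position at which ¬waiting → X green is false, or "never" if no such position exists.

Check ¬waiting → X green at each position in order: 0 ✓, 1 ✓, 2 ✓, 3 ✓.
At position 4 the labels are {} and the next position 5 has {waiting}, so ¬waiting → X green is false there. This is the first violation.

4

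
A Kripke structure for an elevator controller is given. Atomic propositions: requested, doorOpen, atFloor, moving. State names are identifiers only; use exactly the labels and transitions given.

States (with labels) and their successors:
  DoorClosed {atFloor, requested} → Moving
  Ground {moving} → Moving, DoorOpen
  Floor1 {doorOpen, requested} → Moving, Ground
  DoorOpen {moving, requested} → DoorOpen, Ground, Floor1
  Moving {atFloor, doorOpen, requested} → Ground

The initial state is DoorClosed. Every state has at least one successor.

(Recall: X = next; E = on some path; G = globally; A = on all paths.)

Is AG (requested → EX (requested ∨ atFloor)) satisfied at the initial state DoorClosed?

No

States satisfying requested → EX (requested ∨ atFloor): {DoorClosed, Ground, Floor1, DoorOpen}.
States satisfying AG (requested → EX (requested ∨ atFloor)): ∅.
Moving is reachable from DoorClosed and violates requested → EX (requested ∨ atFloor), so AG fails at DoorClosed.
DoorClosed ∉ Sat(AG (requested → EX (requested ∨ atFloor))).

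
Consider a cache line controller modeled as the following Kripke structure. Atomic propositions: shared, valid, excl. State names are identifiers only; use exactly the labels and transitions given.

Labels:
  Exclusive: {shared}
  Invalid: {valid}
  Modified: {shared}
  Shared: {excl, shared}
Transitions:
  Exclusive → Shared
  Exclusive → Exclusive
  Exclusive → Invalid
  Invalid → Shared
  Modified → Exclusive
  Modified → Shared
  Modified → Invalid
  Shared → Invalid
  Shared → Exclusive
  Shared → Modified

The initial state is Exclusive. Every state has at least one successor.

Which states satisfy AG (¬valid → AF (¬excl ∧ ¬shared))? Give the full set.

none

States satisfying ¬valid → AF (¬excl ∧ ¬shared): {Invalid}.
States satisfying AG (¬valid → AF (¬excl ∧ ¬shared)): ∅.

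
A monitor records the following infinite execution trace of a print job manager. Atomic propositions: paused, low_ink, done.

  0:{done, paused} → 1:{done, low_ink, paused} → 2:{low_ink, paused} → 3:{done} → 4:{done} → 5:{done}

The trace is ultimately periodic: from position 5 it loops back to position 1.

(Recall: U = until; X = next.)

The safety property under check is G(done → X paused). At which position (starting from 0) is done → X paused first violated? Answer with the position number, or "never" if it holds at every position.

Check done → X paused at each position in order: 0 ✓, 1 ✓, 2 ✓.
At position 3 the labels are {done} and the next position 4 has {done}, so done → X paused is false there. This is the first violation.

3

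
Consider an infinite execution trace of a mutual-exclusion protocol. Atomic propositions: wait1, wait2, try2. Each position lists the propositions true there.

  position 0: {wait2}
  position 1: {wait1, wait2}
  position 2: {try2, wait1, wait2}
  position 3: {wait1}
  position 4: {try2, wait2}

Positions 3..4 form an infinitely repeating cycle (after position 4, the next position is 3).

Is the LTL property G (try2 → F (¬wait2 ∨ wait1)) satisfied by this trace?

Yes

try2 → F (¬wait2 ∨ wait1) holds at every position 0..4, and those are all positions ever visited, so G (try2 → F (¬wait2 ∨ wait1)) holds.
Positions where try2 holds: 2, 4.
Check F (¬wait2 ∨ wait1) at each: 2→ok, 4→ok.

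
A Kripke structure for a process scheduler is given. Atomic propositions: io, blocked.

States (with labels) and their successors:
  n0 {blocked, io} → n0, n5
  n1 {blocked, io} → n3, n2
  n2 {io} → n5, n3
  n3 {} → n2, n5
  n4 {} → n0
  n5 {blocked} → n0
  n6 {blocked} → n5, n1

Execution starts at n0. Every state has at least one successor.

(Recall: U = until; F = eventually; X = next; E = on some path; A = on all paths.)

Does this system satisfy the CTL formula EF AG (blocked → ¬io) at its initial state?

States satisfying AG (blocked → ¬io): ∅.
States satisfying EF AG (blocked → ¬io): ∅.
No suitable path/successor from n0 witnesses the formula.
n0 ∉ Sat(EF AG (blocked → ¬io)).

No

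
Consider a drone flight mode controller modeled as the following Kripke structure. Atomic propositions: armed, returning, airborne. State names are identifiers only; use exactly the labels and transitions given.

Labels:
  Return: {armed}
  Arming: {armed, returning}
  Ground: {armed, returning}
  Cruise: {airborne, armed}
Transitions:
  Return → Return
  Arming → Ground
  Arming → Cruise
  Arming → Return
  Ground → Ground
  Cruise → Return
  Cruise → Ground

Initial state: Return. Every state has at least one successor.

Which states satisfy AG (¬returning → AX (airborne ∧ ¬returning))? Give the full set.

{Ground}

States satisfying ¬returning → AX (airborne ∧ ¬returning): {Arming, Ground}.
States satisfying AG (¬returning → AX (airborne ∧ ¬returning)): {Ground}.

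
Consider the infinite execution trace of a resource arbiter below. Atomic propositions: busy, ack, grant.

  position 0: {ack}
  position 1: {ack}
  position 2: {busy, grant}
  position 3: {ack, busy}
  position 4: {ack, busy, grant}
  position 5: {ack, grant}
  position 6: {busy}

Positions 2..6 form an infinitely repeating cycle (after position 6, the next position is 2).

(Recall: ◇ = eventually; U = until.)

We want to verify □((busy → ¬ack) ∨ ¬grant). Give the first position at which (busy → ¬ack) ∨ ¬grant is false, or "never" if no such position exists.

4

Check (busy → ¬ack) ∨ ¬grant at each position in order: 0 ✓, 1 ✓, 2 ✓, 3 ✓.
At position 4 the labels are {ack, busy, grant}, so (busy → ¬ack) ∨ ¬grant is false there. This is the first violation.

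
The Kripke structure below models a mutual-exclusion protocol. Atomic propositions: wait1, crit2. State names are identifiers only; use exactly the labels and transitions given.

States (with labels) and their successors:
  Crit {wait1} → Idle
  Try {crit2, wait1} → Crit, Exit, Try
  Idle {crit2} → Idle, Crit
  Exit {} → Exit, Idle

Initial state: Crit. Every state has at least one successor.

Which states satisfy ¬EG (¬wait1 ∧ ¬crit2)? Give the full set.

{Crit, Try, Idle}

States satisfying ¬wait1 ∧ ¬crit2: {Exit}.
States satisfying EG (¬wait1 ∧ ¬crit2): {Exit}.
States satisfying ¬EG (¬wait1 ∧ ¬crit2): {Crit, Try, Idle}.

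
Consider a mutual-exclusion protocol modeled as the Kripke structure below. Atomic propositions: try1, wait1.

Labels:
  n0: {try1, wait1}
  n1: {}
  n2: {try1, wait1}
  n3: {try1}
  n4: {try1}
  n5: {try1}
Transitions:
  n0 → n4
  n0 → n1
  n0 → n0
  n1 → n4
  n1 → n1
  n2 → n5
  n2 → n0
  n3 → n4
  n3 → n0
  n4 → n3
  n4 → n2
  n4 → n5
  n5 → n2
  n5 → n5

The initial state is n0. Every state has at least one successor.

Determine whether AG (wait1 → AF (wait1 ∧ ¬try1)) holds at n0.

States satisfying wait1 → AF (wait1 ∧ ¬try1): {n1, n3, n4, n5}.
States satisfying AG (wait1 → AF (wait1 ∧ ¬try1)): ∅.
n0 is reachable from n0 and violates wait1 → AF (wait1 ∧ ¬try1), so AG fails at n0.
n0 ∉ Sat(AG (wait1 → AF (wait1 ∧ ¬try1))).

Violated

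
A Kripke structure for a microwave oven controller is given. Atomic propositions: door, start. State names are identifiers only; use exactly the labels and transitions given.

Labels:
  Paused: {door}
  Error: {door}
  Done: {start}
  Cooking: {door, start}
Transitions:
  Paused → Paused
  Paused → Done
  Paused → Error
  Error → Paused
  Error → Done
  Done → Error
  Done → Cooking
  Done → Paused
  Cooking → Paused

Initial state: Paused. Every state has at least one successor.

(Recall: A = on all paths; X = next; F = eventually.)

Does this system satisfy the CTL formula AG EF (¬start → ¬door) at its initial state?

States satisfying EF (¬start → ¬door): {Paused, Error, Done, Cooking}.
States satisfying AG EF (¬start → ¬door): {Paused, Error, Done, Cooking}.
Every state reachable from Paused satisfies EF (¬start → ¬door).
Paused ∈ Sat(AG EF (¬start → ¬door)).

Satisfied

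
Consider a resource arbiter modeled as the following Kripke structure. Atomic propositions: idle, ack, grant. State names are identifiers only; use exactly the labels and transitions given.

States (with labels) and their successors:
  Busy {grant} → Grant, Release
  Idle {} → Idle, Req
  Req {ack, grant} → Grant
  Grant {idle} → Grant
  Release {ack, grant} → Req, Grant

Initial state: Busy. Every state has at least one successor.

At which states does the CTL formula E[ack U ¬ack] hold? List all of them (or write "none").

{Busy, Idle, Req, Grant, Release}

States satisfying ack: {Req, Release}.
States satisfying ¬ack: {Busy, Idle, Grant}.
States satisfying E[ack U ¬ack]: {Busy, Idle, Req, Grant, Release}.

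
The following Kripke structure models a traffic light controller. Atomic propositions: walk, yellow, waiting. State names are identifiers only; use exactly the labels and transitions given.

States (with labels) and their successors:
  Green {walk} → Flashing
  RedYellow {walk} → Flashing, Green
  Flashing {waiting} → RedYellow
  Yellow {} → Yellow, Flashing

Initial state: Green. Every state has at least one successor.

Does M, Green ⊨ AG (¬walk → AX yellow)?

Does not hold

States satisfying ¬walk → AX yellow: {Green, RedYellow}.
States satisfying AG (¬walk → AX yellow): ∅.
Flashing is reachable from Green and violates ¬walk → AX yellow, so AG fails at Green.
Green ∉ Sat(AG (¬walk → AX yellow)).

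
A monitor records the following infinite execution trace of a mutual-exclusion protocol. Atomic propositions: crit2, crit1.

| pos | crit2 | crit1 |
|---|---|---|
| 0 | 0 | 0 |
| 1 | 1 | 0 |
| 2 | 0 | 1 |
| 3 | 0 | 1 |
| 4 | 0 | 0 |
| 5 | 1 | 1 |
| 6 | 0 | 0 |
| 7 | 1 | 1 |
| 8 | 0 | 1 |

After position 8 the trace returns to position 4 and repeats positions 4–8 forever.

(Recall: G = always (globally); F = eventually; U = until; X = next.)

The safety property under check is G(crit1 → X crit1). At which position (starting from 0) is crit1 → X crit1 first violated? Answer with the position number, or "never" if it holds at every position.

Check crit1 → X crit1 at each position in order: 0 ✓, 1 ✓, 2 ✓.
At position 3 the labels are {crit1} and the next position 4 has {}, so crit1 → X crit1 is false there. This is the first violation.

3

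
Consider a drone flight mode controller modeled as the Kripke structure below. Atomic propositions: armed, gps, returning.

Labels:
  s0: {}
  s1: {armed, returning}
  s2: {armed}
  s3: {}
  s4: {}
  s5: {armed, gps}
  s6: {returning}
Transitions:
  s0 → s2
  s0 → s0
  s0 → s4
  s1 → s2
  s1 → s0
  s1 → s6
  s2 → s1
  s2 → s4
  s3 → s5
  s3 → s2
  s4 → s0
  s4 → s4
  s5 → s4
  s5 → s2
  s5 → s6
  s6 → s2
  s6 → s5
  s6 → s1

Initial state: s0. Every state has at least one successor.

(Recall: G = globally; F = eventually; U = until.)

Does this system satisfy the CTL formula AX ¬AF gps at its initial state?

States satisfying ¬AF gps: {s0, s1, s2, s3, s4, s6}.
States satisfying AX ¬AF gps: {s0, s1, s2, s4, s5}.
s0 ∈ Sat(AX ¬AF gps).

Holds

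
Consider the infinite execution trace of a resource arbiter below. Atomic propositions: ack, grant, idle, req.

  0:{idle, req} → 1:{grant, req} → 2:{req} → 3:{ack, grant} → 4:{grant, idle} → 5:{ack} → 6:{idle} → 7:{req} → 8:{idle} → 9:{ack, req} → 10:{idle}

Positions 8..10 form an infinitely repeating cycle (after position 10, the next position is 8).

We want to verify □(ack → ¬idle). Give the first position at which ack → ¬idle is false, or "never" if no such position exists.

ack → ¬idle holds at every position 0..10, and those are all the positions the trace ever visits, so the invariant □(ack → ¬idle) is never violated.

never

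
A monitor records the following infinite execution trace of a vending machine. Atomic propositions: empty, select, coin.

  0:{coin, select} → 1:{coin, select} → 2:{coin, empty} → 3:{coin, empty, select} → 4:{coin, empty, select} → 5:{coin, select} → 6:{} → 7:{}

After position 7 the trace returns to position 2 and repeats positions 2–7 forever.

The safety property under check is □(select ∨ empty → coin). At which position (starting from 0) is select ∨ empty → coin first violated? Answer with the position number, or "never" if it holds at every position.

never

select ∨ empty → coin holds at every position 0..7, and those are all the positions the trace ever visits, so the invariant □(select ∨ empty → coin) is never violated.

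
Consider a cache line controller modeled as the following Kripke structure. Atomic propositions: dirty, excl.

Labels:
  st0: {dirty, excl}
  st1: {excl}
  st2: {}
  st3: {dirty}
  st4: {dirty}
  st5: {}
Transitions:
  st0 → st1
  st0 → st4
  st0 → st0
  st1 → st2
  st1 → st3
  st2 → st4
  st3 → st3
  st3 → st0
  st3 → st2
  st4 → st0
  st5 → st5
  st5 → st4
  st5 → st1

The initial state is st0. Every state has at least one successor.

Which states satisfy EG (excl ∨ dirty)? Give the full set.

{st0, st1, st3, st4}

States satisfying excl ∨ dirty: {st0, st1, st3, st4}.
States satisfying EG (excl ∨ dirty): {st0, st1, st3, st4}.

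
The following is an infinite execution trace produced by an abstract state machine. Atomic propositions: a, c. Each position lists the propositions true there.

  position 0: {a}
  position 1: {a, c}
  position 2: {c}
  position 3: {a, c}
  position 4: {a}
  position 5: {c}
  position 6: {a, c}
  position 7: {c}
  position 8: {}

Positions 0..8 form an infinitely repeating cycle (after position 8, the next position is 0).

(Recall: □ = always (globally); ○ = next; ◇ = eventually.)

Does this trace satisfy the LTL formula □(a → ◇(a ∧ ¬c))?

Holds

a → ◇(a ∧ ¬c) holds at every position 0..8, and those are all positions ever visited, so □(a → ◇(a ∧ ¬c)) holds.
Positions where a holds: 0, 1, 3, 4, 6.
Check ◇(a ∧ ¬c) at each: 0→ok, 1→ok, 3→ok, 4→ok, 6→ok.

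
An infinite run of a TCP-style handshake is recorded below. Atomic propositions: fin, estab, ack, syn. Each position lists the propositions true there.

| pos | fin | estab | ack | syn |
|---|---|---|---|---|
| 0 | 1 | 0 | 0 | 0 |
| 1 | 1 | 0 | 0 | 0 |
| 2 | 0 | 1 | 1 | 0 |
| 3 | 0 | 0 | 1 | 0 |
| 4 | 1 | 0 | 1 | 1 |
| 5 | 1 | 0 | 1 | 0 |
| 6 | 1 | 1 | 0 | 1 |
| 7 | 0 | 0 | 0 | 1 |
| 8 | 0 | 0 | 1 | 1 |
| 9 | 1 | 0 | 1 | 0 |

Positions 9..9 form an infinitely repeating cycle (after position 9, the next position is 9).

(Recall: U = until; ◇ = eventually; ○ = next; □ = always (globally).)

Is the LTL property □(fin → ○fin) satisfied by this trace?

Does not hold

fin → ○fin must hold at every position from 0 onward. It fails at position 1, so □(fin → ○fin) is false.
Positions where fin holds: 0, 1, 4, 5, 6, 9.
Check ○fin at each: 0→ok, 1→fails, 4→ok, 5→ok, 6→fails, 9→ok.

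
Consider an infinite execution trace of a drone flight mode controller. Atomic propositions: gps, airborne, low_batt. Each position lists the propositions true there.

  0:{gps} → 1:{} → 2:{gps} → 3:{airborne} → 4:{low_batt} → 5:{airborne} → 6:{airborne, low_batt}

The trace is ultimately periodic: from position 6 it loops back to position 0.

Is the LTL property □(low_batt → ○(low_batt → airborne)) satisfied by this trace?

low_batt → ○(low_batt → airborne) holds at every position 0..6, and those are all positions ever visited, so □(low_batt → ○(low_batt → airborne)) holds.
Positions where low_batt holds: 4, 6.
Check ○(low_batt → airborne) at each: 4→ok, 6→ok.

Yes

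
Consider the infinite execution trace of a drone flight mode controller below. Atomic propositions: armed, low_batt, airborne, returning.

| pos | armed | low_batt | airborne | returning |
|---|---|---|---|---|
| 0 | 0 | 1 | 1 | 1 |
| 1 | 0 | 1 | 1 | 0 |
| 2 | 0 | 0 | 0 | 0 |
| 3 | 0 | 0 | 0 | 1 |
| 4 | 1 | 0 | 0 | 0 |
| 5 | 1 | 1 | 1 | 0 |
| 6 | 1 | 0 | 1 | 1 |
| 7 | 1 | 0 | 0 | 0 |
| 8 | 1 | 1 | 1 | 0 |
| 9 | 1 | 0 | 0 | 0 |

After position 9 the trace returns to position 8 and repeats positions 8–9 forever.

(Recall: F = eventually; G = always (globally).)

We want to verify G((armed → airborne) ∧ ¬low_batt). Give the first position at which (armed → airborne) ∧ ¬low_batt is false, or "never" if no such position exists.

At position 0 the labels are {airborne, low_batt, returning}, so (armed → airborne) ∧ ¬low_batt is false there. This is the first violation.

0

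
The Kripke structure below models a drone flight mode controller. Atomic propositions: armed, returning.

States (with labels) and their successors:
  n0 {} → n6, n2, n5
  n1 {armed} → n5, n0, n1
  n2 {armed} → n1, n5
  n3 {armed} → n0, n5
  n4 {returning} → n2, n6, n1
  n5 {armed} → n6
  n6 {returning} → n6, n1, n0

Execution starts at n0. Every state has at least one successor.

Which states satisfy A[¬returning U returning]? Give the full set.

States satisfying ¬returning: {n0, n1, n2, n3, n5}.
States satisfying returning: {n4, n6}.
States satisfying A[¬returning U returning]: {n4, n5, n6}.

{n4, n5, n6}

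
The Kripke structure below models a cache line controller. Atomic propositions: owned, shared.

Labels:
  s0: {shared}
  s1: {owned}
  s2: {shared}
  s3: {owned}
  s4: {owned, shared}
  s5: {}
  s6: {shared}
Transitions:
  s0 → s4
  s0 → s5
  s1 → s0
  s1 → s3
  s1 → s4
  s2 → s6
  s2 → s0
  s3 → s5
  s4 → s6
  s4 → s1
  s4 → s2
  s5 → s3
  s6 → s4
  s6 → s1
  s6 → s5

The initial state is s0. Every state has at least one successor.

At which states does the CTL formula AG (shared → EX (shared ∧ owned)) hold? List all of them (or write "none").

States satisfying shared → EX (shared ∧ owned): {s0, s1, s3, s5, s6}.
States satisfying AG (shared → EX (shared ∧ owned)): {s3, s5}.

{s3, s5}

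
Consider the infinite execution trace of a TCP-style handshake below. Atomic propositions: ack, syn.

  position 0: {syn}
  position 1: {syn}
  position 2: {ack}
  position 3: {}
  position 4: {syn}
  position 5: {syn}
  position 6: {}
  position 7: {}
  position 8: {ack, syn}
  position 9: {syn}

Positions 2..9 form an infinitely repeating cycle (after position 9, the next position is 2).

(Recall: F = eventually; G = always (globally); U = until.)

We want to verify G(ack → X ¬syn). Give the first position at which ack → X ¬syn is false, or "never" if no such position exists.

8

Check ack → X ¬syn at each position in order: 0 ✓, 1 ✓, 2 ✓, 3 ✓, 4 ✓, 5 ✓, 6 ✓, 7 ✓.
At position 8 the labels are {ack, syn} and the next position 9 has {syn}, so ack → X ¬syn is false there. This is the first violation.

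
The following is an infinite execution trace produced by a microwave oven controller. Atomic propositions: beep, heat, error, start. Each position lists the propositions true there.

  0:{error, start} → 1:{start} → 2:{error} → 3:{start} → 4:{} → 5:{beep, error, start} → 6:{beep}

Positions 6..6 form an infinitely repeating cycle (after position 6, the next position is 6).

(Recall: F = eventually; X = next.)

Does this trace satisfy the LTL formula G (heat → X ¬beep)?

heat → X ¬beep holds at every position 0..6, and those are all positions ever visited, so G (heat → X ¬beep) holds.

Yes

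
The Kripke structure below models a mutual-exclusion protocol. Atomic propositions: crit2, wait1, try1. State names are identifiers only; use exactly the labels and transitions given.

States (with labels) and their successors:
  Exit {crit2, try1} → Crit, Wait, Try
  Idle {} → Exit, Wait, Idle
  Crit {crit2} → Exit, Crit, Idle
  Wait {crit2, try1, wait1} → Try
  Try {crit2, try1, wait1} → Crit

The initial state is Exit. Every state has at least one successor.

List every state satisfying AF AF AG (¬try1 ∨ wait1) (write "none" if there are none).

none

States satisfying AF AG (¬try1 ∨ wait1): ∅.
States satisfying AF AF AG (¬try1 ∨ wait1): ∅.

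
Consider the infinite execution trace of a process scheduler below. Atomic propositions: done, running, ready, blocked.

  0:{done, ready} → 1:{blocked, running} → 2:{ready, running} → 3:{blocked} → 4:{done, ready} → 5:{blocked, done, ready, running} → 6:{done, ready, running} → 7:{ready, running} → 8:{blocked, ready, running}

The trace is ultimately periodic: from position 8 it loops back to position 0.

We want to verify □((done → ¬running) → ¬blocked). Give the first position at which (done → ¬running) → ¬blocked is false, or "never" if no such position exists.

Check (done → ¬running) → ¬blocked at each position in order: 0 ✓.
At position 1 the labels are {blocked, running}, so (done → ¬running) → ¬blocked is false there. This is the first violation.

1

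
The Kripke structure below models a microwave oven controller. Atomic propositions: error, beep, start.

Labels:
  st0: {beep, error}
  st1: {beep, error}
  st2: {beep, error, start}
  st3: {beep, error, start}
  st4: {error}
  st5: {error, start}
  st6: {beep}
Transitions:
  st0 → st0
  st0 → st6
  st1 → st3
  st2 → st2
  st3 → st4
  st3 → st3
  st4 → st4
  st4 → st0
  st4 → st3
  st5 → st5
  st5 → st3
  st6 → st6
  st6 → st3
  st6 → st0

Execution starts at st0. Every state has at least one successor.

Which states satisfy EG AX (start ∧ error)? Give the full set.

{st2, st5}

States satisfying AX (start ∧ error): {st1, st2, st5}.
States satisfying EG AX (start ∧ error): {st2, st5}.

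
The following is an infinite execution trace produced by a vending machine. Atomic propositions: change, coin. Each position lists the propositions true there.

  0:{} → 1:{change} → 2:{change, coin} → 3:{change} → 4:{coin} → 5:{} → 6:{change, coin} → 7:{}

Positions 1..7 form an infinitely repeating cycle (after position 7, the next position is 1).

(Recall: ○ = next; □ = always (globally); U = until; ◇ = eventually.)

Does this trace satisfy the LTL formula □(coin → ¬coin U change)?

coin → ¬coin U change must hold at every position from 0 onward. It fails at position 4, so □(coin → ¬coin U change) is false.
Positions where coin holds: 2, 4, 6.
Check ¬coin U change at each: 2→ok, 4→fails, 6→ok.

Does not hold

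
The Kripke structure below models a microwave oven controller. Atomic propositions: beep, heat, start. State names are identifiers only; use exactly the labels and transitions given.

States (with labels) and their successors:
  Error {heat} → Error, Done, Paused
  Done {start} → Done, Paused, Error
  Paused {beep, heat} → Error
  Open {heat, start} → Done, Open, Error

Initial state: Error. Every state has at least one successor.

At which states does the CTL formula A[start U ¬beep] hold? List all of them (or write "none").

{Error, Done, Open}

States satisfying start: {Done, Open}.
States satisfying ¬beep: {Error, Done, Open}.
States satisfying A[start U ¬beep]: {Error, Done, Open}.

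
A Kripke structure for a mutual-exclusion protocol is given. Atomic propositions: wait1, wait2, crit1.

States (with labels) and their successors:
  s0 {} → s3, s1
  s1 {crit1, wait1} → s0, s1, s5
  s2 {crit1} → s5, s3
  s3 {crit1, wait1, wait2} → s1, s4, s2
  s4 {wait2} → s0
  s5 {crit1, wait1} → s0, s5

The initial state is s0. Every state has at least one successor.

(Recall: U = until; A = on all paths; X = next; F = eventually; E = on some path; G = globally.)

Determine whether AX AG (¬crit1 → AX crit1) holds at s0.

States satisfying AG (¬crit1 → AX crit1): ∅.
States satisfying AX AG (¬crit1 → AX crit1): ∅.
s0 ∉ Sat(AX AG (¬crit1 → AX crit1)).

Does not hold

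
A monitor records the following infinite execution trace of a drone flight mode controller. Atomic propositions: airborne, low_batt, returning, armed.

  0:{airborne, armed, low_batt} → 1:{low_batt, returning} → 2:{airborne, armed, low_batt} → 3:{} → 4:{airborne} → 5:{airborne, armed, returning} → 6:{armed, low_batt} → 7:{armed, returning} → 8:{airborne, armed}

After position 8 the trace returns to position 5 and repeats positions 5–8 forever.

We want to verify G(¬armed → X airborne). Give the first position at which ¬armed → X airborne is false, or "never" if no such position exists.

¬armed → X airborne holds at every position 0..8, and those are all the positions the trace ever visits, so the invariant G(¬armed → X airborne) is never violated.

never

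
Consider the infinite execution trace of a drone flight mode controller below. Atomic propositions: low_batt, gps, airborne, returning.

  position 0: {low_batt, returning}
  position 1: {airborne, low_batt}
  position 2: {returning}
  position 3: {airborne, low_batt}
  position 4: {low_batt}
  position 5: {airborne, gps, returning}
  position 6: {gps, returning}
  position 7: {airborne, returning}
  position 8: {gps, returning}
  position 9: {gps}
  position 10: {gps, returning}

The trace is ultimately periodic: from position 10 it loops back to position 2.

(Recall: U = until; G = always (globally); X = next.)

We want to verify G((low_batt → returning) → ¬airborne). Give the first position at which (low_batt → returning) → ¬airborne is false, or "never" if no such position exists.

Check (low_batt → returning) → ¬airborne at each position in order: 0 ✓, 1 ✓, 2 ✓, 3 ✓, 4 ✓.
At position 5 the labels are {airborne, gps, returning}, so (low_batt → returning) → ¬airborne is false there. This is the first violation.

5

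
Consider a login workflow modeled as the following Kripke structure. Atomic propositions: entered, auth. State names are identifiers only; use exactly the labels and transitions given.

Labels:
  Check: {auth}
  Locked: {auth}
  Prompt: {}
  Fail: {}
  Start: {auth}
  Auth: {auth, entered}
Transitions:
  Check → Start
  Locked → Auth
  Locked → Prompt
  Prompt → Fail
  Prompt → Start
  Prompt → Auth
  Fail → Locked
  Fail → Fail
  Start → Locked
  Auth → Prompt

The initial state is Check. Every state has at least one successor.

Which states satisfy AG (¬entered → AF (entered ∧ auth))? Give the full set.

none

States satisfying ¬entered → AF (entered ∧ auth): {Auth}.
States satisfying AG (¬entered → AF (entered ∧ auth)): ∅.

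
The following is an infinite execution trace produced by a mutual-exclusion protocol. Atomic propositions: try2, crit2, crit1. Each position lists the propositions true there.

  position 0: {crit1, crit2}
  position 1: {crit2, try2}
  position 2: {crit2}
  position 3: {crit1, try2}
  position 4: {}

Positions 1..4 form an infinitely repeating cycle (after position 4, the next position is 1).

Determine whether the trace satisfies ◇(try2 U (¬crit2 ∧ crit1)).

try2 U (¬crit2 ∧ crit1) holds at position 3, which is reachable from 0, so ◇(try2 U (¬crit2 ∧ crit1)) holds.

Satisfied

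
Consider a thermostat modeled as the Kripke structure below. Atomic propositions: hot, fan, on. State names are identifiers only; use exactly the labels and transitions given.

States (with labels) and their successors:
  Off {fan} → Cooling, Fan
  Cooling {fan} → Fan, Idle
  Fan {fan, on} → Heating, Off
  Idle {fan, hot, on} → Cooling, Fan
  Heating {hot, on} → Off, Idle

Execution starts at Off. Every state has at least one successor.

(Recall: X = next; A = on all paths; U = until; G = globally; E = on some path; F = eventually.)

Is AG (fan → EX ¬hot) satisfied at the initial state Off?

Holds

States satisfying fan → EX ¬hot: {Off, Cooling, Fan, Idle, Heating}.
States satisfying AG (fan → EX ¬hot): {Off, Cooling, Fan, Idle, Heating}.
Every state reachable from Off satisfies fan → EX ¬hot.
Off ∈ Sat(AG (fan → EX ¬hot)).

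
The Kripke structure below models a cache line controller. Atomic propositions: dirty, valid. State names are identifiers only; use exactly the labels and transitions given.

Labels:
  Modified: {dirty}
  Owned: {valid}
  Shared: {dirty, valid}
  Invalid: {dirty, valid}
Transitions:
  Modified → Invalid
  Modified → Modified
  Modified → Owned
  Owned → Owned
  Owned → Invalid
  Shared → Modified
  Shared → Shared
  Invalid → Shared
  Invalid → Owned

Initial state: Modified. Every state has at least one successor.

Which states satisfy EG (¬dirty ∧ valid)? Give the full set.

States satisfying ¬dirty ∧ valid: {Owned}.
States satisfying EG (¬dirty ∧ valid): {Owned}.

{Owned}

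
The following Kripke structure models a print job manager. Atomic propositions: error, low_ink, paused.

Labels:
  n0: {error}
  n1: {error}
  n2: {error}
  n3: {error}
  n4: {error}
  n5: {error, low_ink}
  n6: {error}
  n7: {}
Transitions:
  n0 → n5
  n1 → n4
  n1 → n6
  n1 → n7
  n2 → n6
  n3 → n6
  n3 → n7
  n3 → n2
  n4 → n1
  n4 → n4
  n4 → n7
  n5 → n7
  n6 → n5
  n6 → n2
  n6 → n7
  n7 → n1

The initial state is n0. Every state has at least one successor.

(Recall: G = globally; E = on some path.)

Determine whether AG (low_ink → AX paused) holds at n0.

No

States satisfying low_ink → AX paused: {n0, n1, n2, n3, n4, n6, n7}.
States satisfying AG (low_ink → AX paused): ∅.
n5 is reachable from n0 and violates low_ink → AX paused, so AG fails at n0.
n0 ∉ Sat(AG (low_ink → AX paused)).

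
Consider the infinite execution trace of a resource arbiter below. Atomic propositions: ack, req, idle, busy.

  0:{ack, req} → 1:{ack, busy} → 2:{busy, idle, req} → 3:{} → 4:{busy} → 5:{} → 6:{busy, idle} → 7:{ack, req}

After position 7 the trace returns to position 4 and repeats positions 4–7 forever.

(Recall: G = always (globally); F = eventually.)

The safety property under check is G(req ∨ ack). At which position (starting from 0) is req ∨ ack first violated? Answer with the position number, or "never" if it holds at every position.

3

Check req ∨ ack at each position in order: 0 ✓, 1 ✓, 2 ✓.
At position 3 the labels are {}, so req ∨ ack is false there. This is the first violation.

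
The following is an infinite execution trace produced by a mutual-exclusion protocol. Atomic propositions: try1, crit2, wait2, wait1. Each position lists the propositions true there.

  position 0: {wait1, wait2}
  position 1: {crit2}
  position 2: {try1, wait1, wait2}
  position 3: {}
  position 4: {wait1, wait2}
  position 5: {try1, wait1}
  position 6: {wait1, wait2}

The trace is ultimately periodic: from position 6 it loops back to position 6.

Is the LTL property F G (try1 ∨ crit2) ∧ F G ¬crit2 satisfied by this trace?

G (try1 ∨ crit2) is false at every position 0..6, so it never becomes true and F G (try1 ∨ crit2) fails.
G ¬crit2 holds at position 2, which is reachable from 0, so F G ¬crit2 holds.
At position 0: F G (try1 ∨ crit2) is false; F G ¬crit2 is true; so F G (try1 ∨ crit2) ∧ F G ¬crit2 is false.

Violated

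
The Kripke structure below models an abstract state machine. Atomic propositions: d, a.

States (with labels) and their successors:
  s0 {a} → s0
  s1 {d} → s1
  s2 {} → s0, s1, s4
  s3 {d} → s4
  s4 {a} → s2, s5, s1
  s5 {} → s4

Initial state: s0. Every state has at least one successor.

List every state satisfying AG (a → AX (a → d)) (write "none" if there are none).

States satisfying a → AX (a → d): {s1, s2, s3, s4, s5}.
States satisfying AG (a → AX (a → d)): {s1}.

{s1}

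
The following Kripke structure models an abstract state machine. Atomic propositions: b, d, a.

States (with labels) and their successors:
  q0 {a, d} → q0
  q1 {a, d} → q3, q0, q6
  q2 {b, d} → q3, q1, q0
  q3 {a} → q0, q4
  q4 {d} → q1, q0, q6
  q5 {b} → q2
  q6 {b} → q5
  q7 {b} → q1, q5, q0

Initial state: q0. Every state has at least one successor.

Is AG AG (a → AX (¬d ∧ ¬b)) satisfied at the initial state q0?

States satisfying AG (a → AX (¬d ∧ ¬b)): ∅.
States satisfying AG AG (a → AX (¬d ∧ ¬b)): ∅.
q0 is reachable from q0 and violates AG (a → AX (¬d ∧ ¬b)), so AG fails at q0.
q0 ∉ Sat(AG AG (a → AX (¬d ∧ ¬b))).

No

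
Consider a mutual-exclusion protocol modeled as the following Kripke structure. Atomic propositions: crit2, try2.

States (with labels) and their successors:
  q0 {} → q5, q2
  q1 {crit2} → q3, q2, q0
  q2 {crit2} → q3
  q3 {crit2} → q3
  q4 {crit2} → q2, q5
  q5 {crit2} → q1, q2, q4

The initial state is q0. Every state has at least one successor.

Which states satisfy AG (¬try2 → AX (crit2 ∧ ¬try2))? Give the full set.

{q2, q3}

States satisfying ¬try2 → AX (crit2 ∧ ¬try2): {q0, q2, q3, q4, q5}.
States satisfying AG (¬try2 → AX (crit2 ∧ ¬try2)): {q2, q3}.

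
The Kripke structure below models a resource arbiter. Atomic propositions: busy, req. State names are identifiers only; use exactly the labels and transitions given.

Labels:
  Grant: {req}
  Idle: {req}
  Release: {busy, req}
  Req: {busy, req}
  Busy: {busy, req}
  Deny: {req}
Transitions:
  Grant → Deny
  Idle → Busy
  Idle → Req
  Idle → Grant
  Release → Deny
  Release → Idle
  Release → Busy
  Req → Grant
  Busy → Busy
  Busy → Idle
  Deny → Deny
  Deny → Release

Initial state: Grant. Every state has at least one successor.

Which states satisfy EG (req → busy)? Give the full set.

{Release, Busy}

States satisfying req → busy: {Release, Req, Busy}.
States satisfying EG (req → busy): {Release, Busy}.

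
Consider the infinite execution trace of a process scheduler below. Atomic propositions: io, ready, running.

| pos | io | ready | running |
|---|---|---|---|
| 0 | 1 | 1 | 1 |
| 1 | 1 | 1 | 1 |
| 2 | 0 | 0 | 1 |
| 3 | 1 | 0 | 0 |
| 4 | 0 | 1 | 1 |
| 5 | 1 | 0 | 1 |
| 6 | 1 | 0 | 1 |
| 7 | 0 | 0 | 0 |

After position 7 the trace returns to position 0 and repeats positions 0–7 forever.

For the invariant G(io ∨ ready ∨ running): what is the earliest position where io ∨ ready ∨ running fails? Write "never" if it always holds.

7

Check io ∨ ready ∨ running at each position in order: 0 ✓, 1 ✓, 2 ✓, 3 ✓, 4 ✓, 5 ✓, 6 ✓.
At position 7 the labels are {}, so io ∨ ready ∨ running is false there. This is the first violation.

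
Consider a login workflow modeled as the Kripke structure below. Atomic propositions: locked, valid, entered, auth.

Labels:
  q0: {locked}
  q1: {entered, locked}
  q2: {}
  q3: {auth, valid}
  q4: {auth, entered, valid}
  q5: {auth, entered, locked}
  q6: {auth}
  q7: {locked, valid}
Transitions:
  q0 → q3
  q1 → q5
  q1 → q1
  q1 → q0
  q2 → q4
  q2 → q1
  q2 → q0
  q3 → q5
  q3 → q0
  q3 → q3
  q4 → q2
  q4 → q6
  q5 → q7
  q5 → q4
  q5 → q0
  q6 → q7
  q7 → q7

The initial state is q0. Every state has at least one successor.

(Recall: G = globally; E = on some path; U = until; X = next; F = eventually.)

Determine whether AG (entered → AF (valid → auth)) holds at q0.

Satisfied

States satisfying entered → AF (valid → auth): {q0, q1, q2, q3, q4, q5, q6, q7}.
States satisfying AG (entered → AF (valid → auth)): {q0, q1, q2, q3, q4, q5, q6, q7}.
Every state reachable from q0 satisfies entered → AF (valid → auth).
q0 ∈ Sat(AG (entered → AF (valid → auth))).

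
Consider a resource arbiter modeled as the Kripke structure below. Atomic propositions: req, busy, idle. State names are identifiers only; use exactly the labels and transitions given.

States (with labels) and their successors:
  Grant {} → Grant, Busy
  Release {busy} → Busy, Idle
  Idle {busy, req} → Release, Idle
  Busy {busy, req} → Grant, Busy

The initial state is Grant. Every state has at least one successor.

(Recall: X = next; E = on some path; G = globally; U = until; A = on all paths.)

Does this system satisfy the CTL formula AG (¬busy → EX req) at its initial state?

States satisfying ¬busy → EX req: {Grant, Release, Idle, Busy}.
States satisfying AG (¬busy → EX req): {Grant, Release, Idle, Busy}.
Every state reachable from Grant satisfies ¬busy → EX req.
Grant ∈ Sat(AG (¬busy → EX req)).

Satisfied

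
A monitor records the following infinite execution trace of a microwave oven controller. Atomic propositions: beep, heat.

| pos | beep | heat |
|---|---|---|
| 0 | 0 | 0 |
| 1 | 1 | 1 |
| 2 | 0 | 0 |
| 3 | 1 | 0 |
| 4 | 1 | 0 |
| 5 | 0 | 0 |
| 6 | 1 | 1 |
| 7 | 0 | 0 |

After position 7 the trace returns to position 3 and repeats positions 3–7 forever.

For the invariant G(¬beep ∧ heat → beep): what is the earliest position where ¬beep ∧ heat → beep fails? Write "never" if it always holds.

¬beep ∧ heat → beep holds at every position 0..7, and those are all the positions the trace ever visits, so the invariant G(¬beep ∧ heat → beep) is never violated.

never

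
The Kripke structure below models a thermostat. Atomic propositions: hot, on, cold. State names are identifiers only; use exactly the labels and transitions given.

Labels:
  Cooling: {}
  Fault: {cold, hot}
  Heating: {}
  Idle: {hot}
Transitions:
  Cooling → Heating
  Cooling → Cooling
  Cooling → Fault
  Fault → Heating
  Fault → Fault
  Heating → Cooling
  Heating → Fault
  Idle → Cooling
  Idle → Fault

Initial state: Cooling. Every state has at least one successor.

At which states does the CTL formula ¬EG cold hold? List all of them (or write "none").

States satisfying cold: {Fault}.
States satisfying EG cold: {Fault}.
States satisfying ¬EG cold: {Cooling, Heating, Idle}.

{Cooling, Heating, Idle}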